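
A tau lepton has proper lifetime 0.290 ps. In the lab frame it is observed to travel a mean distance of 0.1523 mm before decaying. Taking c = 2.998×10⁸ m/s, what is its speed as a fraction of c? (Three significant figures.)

0.868c

Lab distance = (lab lifetime)·v = γτ·βc, so βγ = d/(cτ) = 1.523×10^-4/(2.998×10⁸ × 2.900×10^-13) = 1.7517.
With βγ = 1.7517: γ² = 1 + (βγ)² = 4.06845, and β = (βγ)/γ = 1.7517/2.01704 = 0.868.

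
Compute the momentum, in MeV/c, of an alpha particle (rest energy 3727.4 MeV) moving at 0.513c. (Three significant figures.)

γ = 1/√(1 − β²) = 1/√(1 − 0.263169) = 1/√0.736831 = 1/0.858389 = 1.165.
Momentum: p = γβ·mc = 1.165 × 0.513 × 3727.4 MeV/c = 2230 MeV/c.

2230 MeV/c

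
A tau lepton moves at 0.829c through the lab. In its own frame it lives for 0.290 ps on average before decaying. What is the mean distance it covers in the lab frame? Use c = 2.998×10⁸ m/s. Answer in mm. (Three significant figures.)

β² = 0.687241, so γ = 1/√0.312759 = 1.7881.
Lab-frame lifetime: Δt = γτ = 1.7881 × 0.290 ps = 0.51855 ps.
Distance: d = vΔt = 0.829 × 2.998×10⁸ m/s × 5.1855×10^-13 s = 1.29×10^-4 m = 0.129 mm.

0.129 mm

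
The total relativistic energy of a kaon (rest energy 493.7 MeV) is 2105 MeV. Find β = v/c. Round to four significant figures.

γ = E/(mc²) = 2105/493.7 = 4.2637.
β = √(1 − 1/γ²) = √(1 − 0.0550081) = √0.9449919 = 0.9721.

0.9721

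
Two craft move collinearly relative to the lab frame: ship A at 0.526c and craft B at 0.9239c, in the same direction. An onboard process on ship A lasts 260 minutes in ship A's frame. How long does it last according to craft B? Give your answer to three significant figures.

411 minutes

Transform ship A's velocity into craft B's frame: (0.526 − 0.9239)/(1 − 0.526·0.9239) = −0.3979/0.5140286, so the relative speed is 0.77408c.
γ for this relative speed: γ = 1/√(1 − 0.5992) = 1.5796.
The clock on ship A records proper time, so craft B measures Δt = γΔτ = 1.5796 × 260 = 411 minutes.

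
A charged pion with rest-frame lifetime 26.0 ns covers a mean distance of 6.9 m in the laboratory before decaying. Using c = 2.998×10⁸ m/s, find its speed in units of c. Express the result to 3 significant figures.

0.663c

Lab distance = (lab lifetime)·v = γτ·βc, so βγ = d/(cτ) = 6.900/(2.998×10⁸ × 2.600×10^-8) = 0.88521.
With βγ = 0.88521: γ² = 1 + (βγ)² = 1.783597, and β = (βγ)/γ = 0.88521/1.33551 = 0.663.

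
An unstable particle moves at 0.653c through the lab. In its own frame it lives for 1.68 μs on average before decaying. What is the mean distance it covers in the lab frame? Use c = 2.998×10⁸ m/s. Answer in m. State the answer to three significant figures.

β² = 0.426409, so γ = 1/√0.573591 = 1.3204.
Lab-frame lifetime: Δt = γτ = 1.3204 × 1.68 μs = 2.2183 μs.
Distance: d = vΔt = 0.653 × 2.998×10⁸ m/s × 2.2183×10^-6 s = 434 m.

434 m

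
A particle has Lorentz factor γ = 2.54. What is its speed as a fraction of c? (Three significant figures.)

β = √(1 − 1/γ²) = √(1 − 1/6.4516) = √0.845 = 0.919.

0.919c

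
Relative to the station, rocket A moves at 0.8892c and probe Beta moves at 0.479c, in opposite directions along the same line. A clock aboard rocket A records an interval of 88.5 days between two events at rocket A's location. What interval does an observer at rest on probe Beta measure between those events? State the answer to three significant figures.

Transform rocket A's velocity into probe Beta's frame: (0.8892 + 0.479)/(1 + 0.8892·0.479) = 1.3682/1.4259268, so the relative speed is 0.95952c.
At |u| = 0.95952c, γ = (1 − 0.920679)^(−1/2) = 3.5506.
Rocket A's interval is proper; time dilation gives Δt_B = γΔτ = 3.5506 × 88.5 days = 314 days.

314 days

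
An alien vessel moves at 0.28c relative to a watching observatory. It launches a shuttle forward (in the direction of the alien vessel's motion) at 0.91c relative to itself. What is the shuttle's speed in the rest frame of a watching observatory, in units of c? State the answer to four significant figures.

In units of c, u = (u' + v)/(1 + u'v) with u' = 0.91 and v = 0.28.
Numerator: 0.91 + 0.28 = 1.19. Denominator: 1 + (0.91)(0.28) = 1.2548.
u = 1.19/1.2548 = 0.94836, so the speed is 0.9484c.

0.9484c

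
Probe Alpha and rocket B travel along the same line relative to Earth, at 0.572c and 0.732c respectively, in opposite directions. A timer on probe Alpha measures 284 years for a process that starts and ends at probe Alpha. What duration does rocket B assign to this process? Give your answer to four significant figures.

721.0 years

The velocity of probe Alpha relative to rocket B is (0.572 + 0.732)c / (1 + 0.572×0.732) = 0.91915c; relative speed 0.91915c.
γ for this relative speed: γ = 1/√(1 − 0.844837) = 2.5387.
The clock on probe Alpha records proper time, so rocket B measures Δt = γΔτ = 2.5387 × 284 = 721.0 years.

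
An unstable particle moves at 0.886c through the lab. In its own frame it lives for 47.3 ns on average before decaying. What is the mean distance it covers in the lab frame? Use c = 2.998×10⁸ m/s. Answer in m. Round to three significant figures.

27.1 m

γ = 1/√(1 − β²) = 1/√(1 − 0.784996) = 1/√0.215004 = 1/0.463685 = 2.1566.
Lab-frame lifetime: Δt = γτ = 2.1566 × 47.3 ns = 102.01 ns.
Distance: d = vΔt = 0.886 × 2.998×10⁸ m/s × 1.0201×10^-7 s = 27.1 m.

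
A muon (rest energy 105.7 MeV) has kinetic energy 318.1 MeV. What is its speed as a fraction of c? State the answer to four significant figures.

γ = 1 + K/(mc²) = 1 + 318.1/105.7 = 4.0095.
β = √(1 − 1/γ²) = √(1 − 0.0622042) = √0.9377958 = 0.9684.

0.9684c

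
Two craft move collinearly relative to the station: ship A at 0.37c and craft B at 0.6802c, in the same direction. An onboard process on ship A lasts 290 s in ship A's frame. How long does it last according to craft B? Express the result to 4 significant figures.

The velocity of ship A relative to craft B is (0.37 − 0.6802)c / (1 − 0.37×0.6802) = −0.41453c; relative speed 0.41453c.
At |u| = 0.41453c, γ = (1 − 0.171835)^(−1/2) = 1.0989.
The clock on ship A records proper time, so craft B measures Δt = γΔτ = 1.0989 × 290 = 318.7 s.

318.7 s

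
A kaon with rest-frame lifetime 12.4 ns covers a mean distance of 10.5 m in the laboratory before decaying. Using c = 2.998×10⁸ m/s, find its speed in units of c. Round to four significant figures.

0.9427c

Lab distance = (lab lifetime)·v = γτ·βc, so βγ = d/(cτ) = 10.50/(2.998×10⁸ × 1.240×10^-8) = 2.8245.
With βγ = 2.8245: γ² = 1 + (βγ)² = 8.9778, and β = (βγ)/γ = 2.8245/2.9963 = 0.9427.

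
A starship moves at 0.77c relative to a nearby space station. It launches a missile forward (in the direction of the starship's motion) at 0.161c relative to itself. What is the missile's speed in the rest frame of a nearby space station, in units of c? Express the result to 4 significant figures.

Relativistic velocity addition: u = (u' + v)/(1 + u'v/c²), with u' = 0.161c and v = 0.77c.
Numerator: 0.161 + 0.77 = 0.931. Denominator: 1 + (0.161)(0.77) = 1.12397.
u = 0.931/1.12397 = 0.82831, so the speed is 0.8283c.

0.8283c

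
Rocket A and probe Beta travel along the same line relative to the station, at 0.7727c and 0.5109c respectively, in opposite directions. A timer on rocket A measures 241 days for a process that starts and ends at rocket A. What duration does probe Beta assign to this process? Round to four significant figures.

Transform rocket A's velocity into probe Beta's frame: (0.7727 + 0.5109)/(1 + 0.7727·0.5109) = 1.2836/1.39477243, so the relative speed is 0.92029c.
γ for this relative speed: γ = 1/√(1 − 0.846934) = 2.556.
Rocket A's interval is proper; time dilation gives Δt_B = γΔτ = 2.556 × 241 days = 616.0 days.

616.0 days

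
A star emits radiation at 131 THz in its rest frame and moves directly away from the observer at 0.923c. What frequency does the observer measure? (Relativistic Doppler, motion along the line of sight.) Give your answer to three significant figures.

26.2 THz

Relativistic Doppler (source moving away): f_obs = f_src · √((1−β)/(1+β)).
With β = 0.923: factor = √(0.077/1.923) = 0.2001.
f_obs = 131 × 0.2001 = 26.2 THz.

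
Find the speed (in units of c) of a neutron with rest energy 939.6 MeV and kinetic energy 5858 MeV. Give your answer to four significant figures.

K = (γ−1)mc², so γ = 1 + 5858/939.6 = 7.2346.
Then v/c = √(1 − γ⁻²) = √(1 − 0.0191061) = √0.9808939 = 0.9904.

0.9904c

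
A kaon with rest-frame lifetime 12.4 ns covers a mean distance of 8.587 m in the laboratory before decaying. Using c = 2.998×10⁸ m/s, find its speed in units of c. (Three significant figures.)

Lab distance = (lab lifetime)·v = γτ·βc, so βγ = d/(cτ) = 8.587/(2.998×10⁸ × 1.240×10^-8) = 2.3099.
With βγ = 2.3099: γ² = 1 + (βγ)² = 6.33564, and β = (βγ)/γ = 2.3099/2.51707 = 0.918.

0.918c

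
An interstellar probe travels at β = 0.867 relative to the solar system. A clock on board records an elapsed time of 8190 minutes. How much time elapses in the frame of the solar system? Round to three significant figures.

16400 minutes

γ = 1/√(1 − β²) = 1/√(1 − 0.751689) = 1/√0.248311 = 1/0.498308 = 2.0068.
The onboard clock measures proper time, so the interval in the rest frame of the solar system is dilated: Δt = γ·Δτ = 2.0068 × 8190 minutes = 16400 minutes.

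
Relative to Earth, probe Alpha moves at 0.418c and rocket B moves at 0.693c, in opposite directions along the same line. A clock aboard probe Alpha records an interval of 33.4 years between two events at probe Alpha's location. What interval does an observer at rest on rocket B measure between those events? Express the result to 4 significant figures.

Speed of probe Alpha in rocket B's frame: u = (v_A + v_B)/(1 + v_A v_B/c²) = (0.418 + 0.693)/(1 + 0.418×0.693) = 1.111/1.289674 = 0.86146; |u| = 0.86146c.
At |u| = 0.86146c, γ = (1 − 0.742113)^(−1/2) = 1.9692.
The clock on probe Alpha records proper time, so rocket B measures Δt = γΔτ = 1.9692 × 33.4 = 65.77 years.

65.77 years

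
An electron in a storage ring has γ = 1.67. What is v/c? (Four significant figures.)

0.8009

β = √(1 − 1/γ²) = √(1 − 1/2.7889) = √0.641436 = 0.8009.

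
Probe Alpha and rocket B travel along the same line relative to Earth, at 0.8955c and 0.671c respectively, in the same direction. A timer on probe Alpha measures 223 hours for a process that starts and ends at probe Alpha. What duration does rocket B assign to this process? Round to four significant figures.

269.7 hours

Transform probe Alpha's velocity into rocket B's frame: (0.8955 − 0.671)/(1 − 0.8955·0.671) = 0.2245/0.3991195, so the relative speed is 0.56249c.
At |u| = 0.56249c, γ = (1 − 0.316395)^(−1/2) = 1.2095.
The clock on probe Alpha records proper time, so rocket B measures Δt = γΔτ = 1.2095 × 223 = 269.7 hours.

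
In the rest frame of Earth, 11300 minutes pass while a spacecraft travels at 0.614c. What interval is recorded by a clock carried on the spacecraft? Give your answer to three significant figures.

8920 minutes

γ = 1/√(1 − β²) = 1/√(1 − 0.376996) = 1/√0.623004 = 1/0.789306 = 1.2669.
The spacecraft's clock runs slow as seen from Earth, so Δτ = Δt/γ = 11300/1.2669 = 8920 minutes.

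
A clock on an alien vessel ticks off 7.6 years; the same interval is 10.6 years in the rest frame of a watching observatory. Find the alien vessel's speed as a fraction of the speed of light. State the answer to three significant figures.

0.697c

γ = Δt/Δτ = 10.6/7.6 = 1.3947.
β = √(1 − 1/γ²) = √(1 − 0.514089) = √0.485911 = 0.697.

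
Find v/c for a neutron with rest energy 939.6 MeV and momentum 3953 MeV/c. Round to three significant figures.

pc/(mc²) = 3953/939.6 = 4.2071 = βγ = β/√(1−β²).
So β² = x²/(1 + x²) with x = 4.2071: x² = 17.6997, β² = 17.6997/18.6997 = 0.946523, β = 0.973.

0.973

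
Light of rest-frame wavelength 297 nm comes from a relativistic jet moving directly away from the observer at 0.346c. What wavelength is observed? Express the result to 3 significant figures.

426 nm

Relativistic Doppler for wavelength: λ_obs = λ_src · √((1+β)/(1−β)).
With β = 0.346: factor = √(1.346/0.654) = 1.4346.
λ_obs = 297 × 1.4346 = 426 nm.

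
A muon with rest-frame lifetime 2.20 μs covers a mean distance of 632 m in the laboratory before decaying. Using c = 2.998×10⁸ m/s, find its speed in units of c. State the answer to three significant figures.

0.692c

Let x = d/(cτ) = 632.0 m / (2.998×10⁸ m/s × 2.200×10^-6 s) = 0.95821. Since d = βγcτ, x = βγ = β/√(1−β²).
Solving: β² = x²/(1+x²) = 0.918166/1.918166 = 0.478669, so β = 0.692.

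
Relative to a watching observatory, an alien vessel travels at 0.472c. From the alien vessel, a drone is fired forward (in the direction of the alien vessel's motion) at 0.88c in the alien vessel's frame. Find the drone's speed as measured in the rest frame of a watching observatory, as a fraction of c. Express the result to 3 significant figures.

In units of c, u = (u' + v)/(1 + u'v) with u' = 0.88 and v = 0.472.
Numerator: 0.88 + 0.472 = 1.352. Denominator: 1 + (0.88)(0.472) = 1.41536.
u = 1.352/1.41536 = 0.95523, so the speed is 0.955c.

0.955c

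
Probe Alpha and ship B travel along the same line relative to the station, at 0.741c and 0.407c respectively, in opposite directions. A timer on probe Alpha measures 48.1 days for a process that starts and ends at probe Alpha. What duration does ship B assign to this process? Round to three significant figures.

Transform probe Alpha's velocity into ship B's frame: (0.741 + 0.407)/(1 + 0.741·0.407) = 1.148/1.301587, so the relative speed is 0.882c.
γ for this relative speed: γ = 1/√(1 − 0.777924) = 2.122.
Probe Alpha's interval is proper; time dilation gives Δt_B = γΔτ = 2.122 × 48.1 days = 102 days.

102 days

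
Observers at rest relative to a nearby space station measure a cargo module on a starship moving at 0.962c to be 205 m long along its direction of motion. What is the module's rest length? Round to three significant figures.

β² = 0.925444, so γ = 1/√0.074556 = 3.6623.
Proper length: L₀ = γ·L = 3.6623 × 205 = 751 m.

751 m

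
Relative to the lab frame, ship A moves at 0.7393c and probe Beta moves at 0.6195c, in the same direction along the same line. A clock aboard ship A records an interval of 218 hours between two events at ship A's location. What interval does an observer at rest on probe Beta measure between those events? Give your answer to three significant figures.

224 hours

Transform ship A's velocity into probe Beta's frame: (0.7393 − 0.6195)/(1 − 0.7393·0.6195) = 0.1198/0.54200365, so the relative speed is 0.22103c.
At |u| = 0.22103c, γ = (1 − 0.0488543)^(−1/2) = 1.0254.
Ship A's interval is proper; time dilation gives Δt_B = γΔτ = 1.0254 × 218 hours = 224 hours.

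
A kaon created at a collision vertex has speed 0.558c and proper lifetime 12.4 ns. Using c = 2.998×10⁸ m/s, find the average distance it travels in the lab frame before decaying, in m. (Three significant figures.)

Lorentz factor: γ = (1 − 0.311364)^(−1/2) = 1.2051.
Lab-frame lifetime: Δt = γτ = 1.2051 × 12.4 ns = 14.943 ns.
Distance: d = vΔt = 0.558 × 2.998×10⁸ m/s × 1.4943×10^-8 s = 2.50 m.

2.50 m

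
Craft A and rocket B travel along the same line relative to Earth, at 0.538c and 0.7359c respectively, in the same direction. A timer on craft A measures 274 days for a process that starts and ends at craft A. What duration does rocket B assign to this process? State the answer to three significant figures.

290 days

Transform craft A's velocity into rocket B's frame: (0.538 − 0.7359)/(1 − 0.538·0.7359) = −0.1979/0.6040858, so the relative speed is 0.3276c.
γ for this relative speed: γ = 1/√(1 − 0.107322) = 1.0584.
Craft A's interval is proper; time dilation gives Δt_B = γΔτ = 1.0584 × 274 days = 290 days.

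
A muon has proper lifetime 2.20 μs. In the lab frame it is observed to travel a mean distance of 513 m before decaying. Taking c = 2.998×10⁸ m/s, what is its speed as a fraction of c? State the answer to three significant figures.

0.614c

d = βγcτ ⇒ βγ = d/(cτ) = 513.0 m / (659.56 m) = 0.77779.
β = (βγ)/√(1+(βγ)²) = 0.77779/√1.604957 = 0.614.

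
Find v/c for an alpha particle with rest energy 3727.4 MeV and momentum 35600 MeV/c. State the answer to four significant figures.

0.9946

pc/(mc²) = 35600/3727.4 = 9.5509 = βγ = β/√(1−β²).
So β² = x²/(1 + x²) with x = 9.5509: x² = 91.2197, β² = 91.2197/92.2197 = 0.989156, β = 0.9946.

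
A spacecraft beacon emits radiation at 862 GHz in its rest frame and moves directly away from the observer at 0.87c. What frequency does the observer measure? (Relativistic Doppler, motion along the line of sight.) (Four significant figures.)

227.3 GHz

Relativistic Doppler (source moving away): f_obs = f_src · √((1−β)/(1+β)).
With β = 0.87: factor = √(0.13/1.87) = 0.26366.
f_obs = 862 × 0.26366 = 227.3 GHz.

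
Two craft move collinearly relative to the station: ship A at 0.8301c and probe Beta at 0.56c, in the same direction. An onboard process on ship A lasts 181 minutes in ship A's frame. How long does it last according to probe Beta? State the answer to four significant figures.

209.7 minutes

The velocity of ship A relative to probe Beta is (0.8301 − 0.56)c / (1 − 0.8301×0.56) = 0.50472c; relative speed 0.50472c.
γ for this relative speed: γ = 1/√(1 − 0.254742) = 1.1584.
The clock on ship A records proper time, so probe Beta measures Δt = γΔτ = 1.1584 × 181 = 209.7 minutes.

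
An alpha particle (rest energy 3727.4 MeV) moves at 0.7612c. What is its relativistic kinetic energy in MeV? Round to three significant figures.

2020 MeV

Lorentz factor: γ = (1 − 0.57942544)^(−1/2) = 1.54198.
Kinetic energy: K = (γ − 1)mc² = (1.54198 − 1) × 3727.4 MeV = 0.54198 × 3727.4 = 2020 MeV.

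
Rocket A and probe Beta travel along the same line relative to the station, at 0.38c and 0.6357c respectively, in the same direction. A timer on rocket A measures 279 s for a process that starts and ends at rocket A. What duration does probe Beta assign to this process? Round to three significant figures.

296 s

The velocity of rocket A relative to probe Beta is (0.38 − 0.6357)c / (1 − 0.38×0.6357) = −0.33714c; relative speed 0.33714c.
γ for this relative speed: γ = 1/√(1 − 0.113663) = 1.0622.
The clock on rocket A records proper time, so probe Beta measures Δt = γΔτ = 1.0622 × 279 = 296 s.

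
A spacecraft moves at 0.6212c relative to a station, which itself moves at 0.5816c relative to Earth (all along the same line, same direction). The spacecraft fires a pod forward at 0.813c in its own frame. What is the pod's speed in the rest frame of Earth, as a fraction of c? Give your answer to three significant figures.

0.987c

Compose velocities in two stages. Stage 1 (into S'): u₁ = (0.813+0.6212)/(1+0.813×0.6212) = 0.95293.
Stage 2 (into S): u = (0.95293+0.5816)/(1+0.95293×0.5816) = 0.98733, so the speed is 0.987c.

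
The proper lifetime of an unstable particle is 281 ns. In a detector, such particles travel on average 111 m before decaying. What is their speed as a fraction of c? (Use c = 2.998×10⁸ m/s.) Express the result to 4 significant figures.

Let x = d/(cτ) = 111.0 m / (2.998×10⁸ m/s × 2.810×10^-7 s) = 1.3176. Since d = βγcτ, x = βγ = β/√(1−β²).
Solving: β² = x²/(1+x²) = 1.73607/2.73607 = 0.634512, so β = 0.7966.

0.7966c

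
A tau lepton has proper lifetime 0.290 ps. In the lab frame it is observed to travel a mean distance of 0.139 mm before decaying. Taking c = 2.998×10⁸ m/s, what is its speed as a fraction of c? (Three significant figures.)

Lab distance = (lab lifetime)·v = γτ·βc, so βγ = d/(cτ) = 1.390×10^-4/(2.998×10⁸ × 2.900×10^-13) = 1.5988.
With βγ = 1.5988: γ² = 1 + (βγ)² = 3.55616, and β = (βγ)/γ = 1.5988/1.88578 = 0.848.

0.848c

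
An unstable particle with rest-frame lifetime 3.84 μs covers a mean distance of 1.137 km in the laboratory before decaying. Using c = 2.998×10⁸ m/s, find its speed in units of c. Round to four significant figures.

Lab distance = (lab lifetime)·v = γτ·βc, so βγ = d/(cτ) = 1137/(2.998×10⁸ × 3.840×10^-6) = 0.98764.
With βγ = 0.98764: γ² = 1 + (βγ)² = 1.975433, and β = (βγ)/γ = 0.98764/1.4055 = 0.7027.

0.7027c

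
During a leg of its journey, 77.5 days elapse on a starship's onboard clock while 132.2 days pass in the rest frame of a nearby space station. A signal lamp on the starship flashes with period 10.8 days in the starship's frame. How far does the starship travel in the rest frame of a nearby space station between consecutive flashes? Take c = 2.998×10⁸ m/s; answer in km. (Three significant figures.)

3.87×10^11 km

From Δt = γΔτ: γ = 132.2/77.5 = 1.70581.
β = √(1 − 1/γ²) = 0.81014. Lab-frame period = γτ = 1.70581×10.8 days = 18.423 days. Distance = βc × γτ = 0.81014 × 2.998×10⁸ m/s × 1591747.2 s = 3.8660×10^14 m = 3.87×10^11 km.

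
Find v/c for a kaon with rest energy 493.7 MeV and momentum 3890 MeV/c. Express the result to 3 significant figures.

0.992

pc/(mc²) = 3890/493.7 = 7.8793 = βγ = β/√(1−β²).
So β² = x²/(1 + x²) with x = 7.8793: x² = 62.0834, β² = 62.0834/63.0834 = 0.984148, β = 0.992.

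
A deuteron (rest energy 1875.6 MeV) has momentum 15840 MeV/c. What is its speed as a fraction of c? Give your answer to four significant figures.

βγ = pc/(mc²) = 15840/1875.6 = 8.4453.
Since γ² = 1 + (βγ)² = 72.3231, γ = √72.3231 = 8.5043, and β = (βγ)/γ = 8.4453/8.5043 = 0.9931.

0.9931c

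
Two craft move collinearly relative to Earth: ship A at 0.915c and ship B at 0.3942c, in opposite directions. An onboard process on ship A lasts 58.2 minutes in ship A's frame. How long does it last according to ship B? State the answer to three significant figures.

214 minutes

Transform ship A's velocity into ship B's frame: (0.915 + 0.3942)/(1 + 0.915·0.3942) = 1.3092/1.360693, so the relative speed is 0.96216c.
γ for this relative speed: γ = 1/√(1 − 0.925752) = 3.6699.
The clock on ship A records proper time, so ship B measures Δt = γΔτ = 3.6699 × 58.2 = 214 minutes.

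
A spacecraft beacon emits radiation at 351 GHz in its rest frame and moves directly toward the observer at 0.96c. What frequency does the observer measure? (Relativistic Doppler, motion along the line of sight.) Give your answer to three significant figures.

Relativistic Doppler (source moving toward): f_obs = f_src · √((1+β)/(1−β)).
With β = 0.96: factor = √(1.96/0.04) = 7.
f_obs = 351 × 7 = 2460 GHz.

2460 GHz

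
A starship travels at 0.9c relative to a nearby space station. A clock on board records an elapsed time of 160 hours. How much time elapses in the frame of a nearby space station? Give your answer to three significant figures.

γ = 1/√(1 − β²) = 1/√(1 − 0.81) = 1/√0.19 = 1/0.43589 = 2.2942.
Time dilation: Δt = γ·Δτ = 2.2942 × 160 = 367 hours.

367 hours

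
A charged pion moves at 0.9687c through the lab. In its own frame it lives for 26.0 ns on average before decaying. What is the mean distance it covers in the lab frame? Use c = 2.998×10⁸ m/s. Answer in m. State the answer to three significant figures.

30.4 m

Lorentz factor: γ = (1 − 0.93837969)^(−1/2) = 4.0285.
Lab-frame lifetime: Δt = γτ = 4.0285 × 26.0 ns = 104.74 ns.
Distance: d = vΔt = 0.9687 × 2.998×10⁸ m/s × 1.0474×10^-7 s = 30.4 m.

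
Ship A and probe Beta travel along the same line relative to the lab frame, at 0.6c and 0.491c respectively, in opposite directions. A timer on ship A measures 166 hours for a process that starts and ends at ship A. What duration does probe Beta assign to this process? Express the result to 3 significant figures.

Speed of ship A in probe Beta's frame: u = (v_A + v_B)/(1 + v_A v_B/c²) = (0.6 + 0.491)/(1 + 0.6×0.491) = 1.091/1.2946 = 0.84273; |u| = 0.84273c.
At |u| = 0.84273c, γ = (1 − 0.710194)^(−1/2) = 1.8576.
The clock on ship A records proper time, so probe Beta measures Δt = γΔτ = 1.8576 × 166 = 308 hours.

308 hours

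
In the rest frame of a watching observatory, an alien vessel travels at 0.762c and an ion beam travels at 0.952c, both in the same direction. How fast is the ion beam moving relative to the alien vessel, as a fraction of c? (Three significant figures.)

Transform to the alien vessel's frame: u' = (u − v)/(1 − uv/c²).
u' = (0.952 − 0.762)/(1 − 0.952×0.762) = 0.19/0.274576 = 0.69198.
Speed in the alien vessel's frame: 0.692c (in the same direction).

0.692c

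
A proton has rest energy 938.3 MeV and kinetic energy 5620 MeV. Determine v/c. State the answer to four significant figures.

K = (γ−1)mc², so γ = 1 + 5620/938.3 = 6.9896.
Then v/c = √(1 − γ⁻²) = √(1 − 0.0204689) = √0.9795311 = 0.9897.

0.9897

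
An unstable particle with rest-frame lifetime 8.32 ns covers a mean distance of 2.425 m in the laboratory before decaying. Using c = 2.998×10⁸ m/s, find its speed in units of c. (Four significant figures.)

0.6971c

d = βγcτ ⇒ βγ = d/(cτ) = 2.425 m / (2.494336 m) = 0.9722.
β = (βγ)/√(1+(βγ)²) = 0.9722/√1.945173 = 0.6971.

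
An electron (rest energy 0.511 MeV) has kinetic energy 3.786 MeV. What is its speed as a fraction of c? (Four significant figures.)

0.9929c

γ = 1 + K/(mc²) = 1 + 3.786/0.511 = 8.409.
β = √(1 − 1/γ²) = √(1 − 0.014142) = √0.985858 = 0.9929.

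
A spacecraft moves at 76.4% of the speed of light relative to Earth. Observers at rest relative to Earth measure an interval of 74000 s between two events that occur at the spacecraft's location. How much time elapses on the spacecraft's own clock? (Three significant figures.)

With β = 0.764, γ = 1/√(1 − 0.764²) = 1/√0.416304 = 1.5499.
The moving clock records proper time: Δτ = Δt/γ = 74000/1.5499 = 47700 s.

47700 s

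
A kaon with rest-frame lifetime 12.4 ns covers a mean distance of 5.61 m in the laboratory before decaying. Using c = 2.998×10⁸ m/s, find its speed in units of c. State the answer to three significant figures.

0.834c

d = βγcτ ⇒ βγ = d/(cτ) = 5.610 m / (3.71752 m) = 1.5091.
β = (βγ)/√(1+(βγ)²) = 1.5091/√3.27738 = 0.834.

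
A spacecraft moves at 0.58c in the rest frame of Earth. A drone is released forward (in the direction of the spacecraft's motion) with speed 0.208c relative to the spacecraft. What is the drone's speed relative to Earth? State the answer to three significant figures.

In units of c, u = (u' + v)/(1 + u'v) with u' = 0.208 and v = 0.58.
Numerator: 0.208 + 0.58 = 0.788. Denominator: 1 + (0.208)(0.58) = 1.12064.
u = 0.788/1.12064 = 0.70317, so the speed is 0.703c.

0.703c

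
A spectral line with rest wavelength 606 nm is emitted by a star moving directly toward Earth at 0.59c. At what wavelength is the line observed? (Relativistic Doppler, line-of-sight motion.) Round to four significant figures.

307.7 nm

Relativistic Doppler for wavelength: λ_obs = λ_src · √((1−β)/(1+β)).
With β = 0.59: factor = √(0.41/1.59) = 0.5078.
λ_obs = 606 × 0.5078 = 307.7 nm.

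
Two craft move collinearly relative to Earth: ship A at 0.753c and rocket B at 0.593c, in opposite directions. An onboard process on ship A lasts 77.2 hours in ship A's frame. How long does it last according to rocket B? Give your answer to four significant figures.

Transform ship A's velocity into rocket B's frame: (0.753 + 0.593)/(1 + 0.753·0.593) = 1.346/1.446529, so the relative speed is 0.9305c.
At |u| = 0.9305c, γ = (1 − 0.86583)^(−1/2) = 2.7301.
Ship A's interval is proper; time dilation gives Δt_B = γΔτ = 2.7301 × 77.2 hours = 210.8 hours.

210.8 hours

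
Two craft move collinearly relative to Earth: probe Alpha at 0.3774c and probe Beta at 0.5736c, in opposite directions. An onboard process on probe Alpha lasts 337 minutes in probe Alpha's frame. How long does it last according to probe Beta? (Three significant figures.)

Transform probe Alpha's velocity into probe Beta's frame: (0.3774 + 0.5736)/(1 + 0.3774·0.5736) = 0.951/1.21647664, so the relative speed is 0.78177c.
γ for this relative speed: γ = 1/√(1 − 0.611164) = 1.6037.
Probe Alpha's interval is proper; time dilation gives Δt_B = γΔτ = 1.6037 × 337 minutes = 540 minutes.

540 minutes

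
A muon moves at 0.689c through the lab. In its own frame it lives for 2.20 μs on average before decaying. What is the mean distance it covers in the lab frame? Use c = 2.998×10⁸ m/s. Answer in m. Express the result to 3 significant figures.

With β = 0.689, γ = 1/√(1 − 0.689²) = 1/√0.525279 = 1.3798.
Lab-frame lifetime: Δt = γτ = 1.3798 × 2.20 μs = 3.0356 μs.
Distance: d = vΔt = 0.689 × 2.998×10⁸ m/s × 3.0356×10^-6 s = 627 m.

627 m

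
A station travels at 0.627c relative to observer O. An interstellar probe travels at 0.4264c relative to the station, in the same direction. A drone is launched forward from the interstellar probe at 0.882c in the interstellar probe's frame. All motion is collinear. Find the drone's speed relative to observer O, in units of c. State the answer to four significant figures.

Compose velocities in two stages. Stage 1 (into S'): u₁ = (0.882+0.4264)/(1+0.882×0.4264) = 0.95081.
Stage 2 (into S): u = (0.95081+0.627)/(1+0.95081×0.627) = 0.9885, so the speed is 0.9885c.

0.9885c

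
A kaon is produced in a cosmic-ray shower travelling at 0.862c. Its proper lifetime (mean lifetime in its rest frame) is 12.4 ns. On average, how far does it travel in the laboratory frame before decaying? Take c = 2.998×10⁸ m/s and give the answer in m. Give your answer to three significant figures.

β² = 0.743044, so γ = 1/√0.256956 = 1.9727.
Lab-frame lifetime: Δt = γτ = 1.9727 × 12.4 ns = 24.461 ns.
Distance: d = vΔt = 0.862 × 2.998×10⁸ m/s × 2.4461×10^-8 s = 6.32 m.

6.32 m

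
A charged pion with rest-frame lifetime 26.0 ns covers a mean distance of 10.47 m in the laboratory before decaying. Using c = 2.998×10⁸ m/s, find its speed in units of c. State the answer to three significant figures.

0.802c

d = βγcτ ⇒ βγ = d/(cτ) = 10.47 m / (7.7948 m) = 1.3432.
β = (βγ)/√(1+(βγ)²) = 1.3432/√2.80419 = 0.802.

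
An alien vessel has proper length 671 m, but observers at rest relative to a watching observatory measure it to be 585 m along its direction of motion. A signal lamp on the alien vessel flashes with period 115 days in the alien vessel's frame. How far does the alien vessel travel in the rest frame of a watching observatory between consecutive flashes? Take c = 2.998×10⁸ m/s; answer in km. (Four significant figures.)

Length contraction gives γ = L₀/L = 671/585 = 1.14701.
β = √(1 − 1/γ²) = 0.48981. Lab-frame period = γτ = 1.14701×115 days = 131.91 days. Distance = βc × γτ = 0.48981 × 2.998×10⁸ m/s × 11397024 s = 1.6736×10^15 m = 1.674×10^12 km.

1.674×10^12 km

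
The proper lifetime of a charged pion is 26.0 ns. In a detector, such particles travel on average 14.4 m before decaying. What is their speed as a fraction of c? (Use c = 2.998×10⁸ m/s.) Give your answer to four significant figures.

Let x = d/(cτ) = 14.40 m / (2.998×10⁸ m/s × 2.600×10^-8 s) = 1.8474. Since d = βγcτ, x = βγ = β/√(1−β²).
Solving: β² = x²/(1+x²) = 3.41289/4.41289 = 0.773391, so β = 0.8794.

0.8794c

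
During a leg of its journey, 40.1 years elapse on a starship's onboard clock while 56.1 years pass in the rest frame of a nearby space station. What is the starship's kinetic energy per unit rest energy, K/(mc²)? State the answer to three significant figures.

The time-dilation ratio gives γ = 56.1/40.1 = 1.399.
K/(mc²) = γ − 1 = 1.399 − 1 = 0.399.

0.399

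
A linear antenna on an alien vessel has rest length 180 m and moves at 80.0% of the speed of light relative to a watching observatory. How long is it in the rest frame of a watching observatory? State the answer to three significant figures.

108 m

Lorentz factor: γ = (1 − 0.64)^(−1/2) = 1.6667.
Length contraction: L = L₀/γ = 180/1.6667 = 108 m.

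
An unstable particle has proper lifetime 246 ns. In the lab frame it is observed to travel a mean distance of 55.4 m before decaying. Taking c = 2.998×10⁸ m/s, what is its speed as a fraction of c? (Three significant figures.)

0.601c

Let x = d/(cτ) = 55.40 m / (2.998×10⁸ m/s × 2.460×10^-7 s) = 0.75118. Since d = βγcτ, x = βγ = β/√(1−β²).
Solving: β² = x²/(1+x²) = 0.564271/1.564271 = 0.360725, so β = 0.601.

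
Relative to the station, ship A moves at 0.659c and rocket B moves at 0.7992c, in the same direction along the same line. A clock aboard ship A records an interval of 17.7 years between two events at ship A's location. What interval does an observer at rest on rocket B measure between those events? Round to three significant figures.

The velocity of ship A relative to rocket B is (0.659 − 0.7992)c / (1 − 0.659×0.7992) = −0.2962c; relative speed 0.2962c.
At |u| = 0.2962c, γ = (1 − 0.0877344)^(−1/2) = 1.047.
Ship A's interval is proper; time dilation gives Δt_B = γΔτ = 1.047 × 17.7 years = 18.5 years.

18.5 years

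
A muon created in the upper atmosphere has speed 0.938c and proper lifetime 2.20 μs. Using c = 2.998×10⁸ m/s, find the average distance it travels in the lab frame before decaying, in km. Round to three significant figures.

1.78 km

Lorentz factor: γ = (1 − 0.879844)^(−1/2) = 2.8849.
Lab-frame lifetime: Δt = γτ = 2.8849 × 2.20 μs = 6.3468 μs.
Distance: d = vΔt = 0.938 × 2.998×10⁸ m/s × 6.3468×10^-6 s = 1780 m = 1.78 km.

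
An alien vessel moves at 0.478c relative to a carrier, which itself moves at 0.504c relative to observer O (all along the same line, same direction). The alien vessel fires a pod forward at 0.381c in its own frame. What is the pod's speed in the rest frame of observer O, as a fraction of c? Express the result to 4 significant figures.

0.9008c

First combine the pod and alien vessel (S''→S'): u₁ = (0.381 + 0.478)/(1 + 0.381×0.478) = 0.859/1.182118 = 0.72666.
Then combine with the carrier (S'→S): u = (0.72666 + 0.504)/(1 + 0.72666×0.504) = 1.23066/1.36623664 = 0.90077.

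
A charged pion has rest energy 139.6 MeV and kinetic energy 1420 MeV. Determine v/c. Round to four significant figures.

0.9960

γ = 1 + K/(mc²) = 1 + 1420/139.6 = 11.172.
β = √(1 − 1/γ²) = √(1 − 0.00801195) = √0.99198805 = 0.9960.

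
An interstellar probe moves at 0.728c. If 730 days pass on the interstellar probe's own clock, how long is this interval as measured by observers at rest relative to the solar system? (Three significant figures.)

1060 days

β² = 0.529984, so γ = 1/√0.470016 = 1.4586.
The onboard clock measures proper time, so the interval in the rest frame of the solar system is dilated: Δt = γ·Δτ = 1.4586 × 730 days = 1060 days.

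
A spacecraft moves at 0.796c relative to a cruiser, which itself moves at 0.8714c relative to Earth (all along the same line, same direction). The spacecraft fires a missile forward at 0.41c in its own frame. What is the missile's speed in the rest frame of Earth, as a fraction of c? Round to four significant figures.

Compose velocities in two stages. Stage 1 (into S'): u₁ = (0.41+0.796)/(1+0.41×0.796) = 0.90926.
Stage 2 (into S): u = (0.90926+0.8714)/(1+0.90926×0.8714) = 0.99349, so the speed is 0.9935c.

0.9935c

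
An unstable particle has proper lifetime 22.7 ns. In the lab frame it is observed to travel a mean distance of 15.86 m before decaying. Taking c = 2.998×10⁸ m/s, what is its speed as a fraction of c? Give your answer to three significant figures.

0.919c

Let x = d/(cτ) = 15.86 m / (2.998×10⁸ m/s × 2.270×10^-8 s) = 2.3305. Since d = βγcτ, x = βγ = β/√(1−β²).
Solving: β² = x²/(1+x²) = 5.43123/6.43123 = 0.844509, so β = 0.919.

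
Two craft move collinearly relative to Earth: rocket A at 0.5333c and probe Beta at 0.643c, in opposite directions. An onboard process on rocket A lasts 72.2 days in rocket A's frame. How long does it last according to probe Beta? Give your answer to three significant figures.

150 days

Transform rocket A's velocity into probe Beta's frame: (0.5333 + 0.643)/(1 + 0.5333·0.643) = 1.1763/1.3429119, so the relative speed is 0.87593c.
γ for this relative speed: γ = 1/√(1 − 0.767253) = 2.0728.
Rocket A's interval is proper; time dilation gives Δt_B = γΔτ = 2.0728 × 72.2 days = 150 days.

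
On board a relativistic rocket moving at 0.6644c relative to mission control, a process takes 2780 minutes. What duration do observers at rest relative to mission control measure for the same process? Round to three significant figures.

3720 minutes

With β = 0.6644, γ = 1/√(1 − 0.6644²) = 1/√0.55857264 = 1.338.
Time dilation: Δt = γ·Δτ = 1.338 × 2780 = 3720 minutes.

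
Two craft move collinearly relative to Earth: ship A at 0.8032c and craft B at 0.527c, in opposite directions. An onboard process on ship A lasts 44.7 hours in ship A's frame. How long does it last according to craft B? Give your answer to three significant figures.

Speed of ship A in craft B's frame: u = (v_A + v_B)/(1 + v_A v_B/c²) = (0.8032 + 0.527)/(1 + 0.8032×0.527) = 1.3302/1.4232864 = 0.9346; |u| = 0.9346c.
γ for this relative speed: γ = 1/√(1 − 0.873477) = 2.8114.
Ship A's interval is proper; time dilation gives Δt_B = γΔτ = 2.8114 × 44.7 hours = 126 hours.

126 hours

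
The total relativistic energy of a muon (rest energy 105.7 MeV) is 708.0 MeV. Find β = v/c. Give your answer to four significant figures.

Total energy E = γmc² gives γ = 708.0/105.7 = 6.6982.
Hence β = √(1 − 1/γ²) = √(1 − 0.0222887) = √0.9777113 = 0.9888.

0.9888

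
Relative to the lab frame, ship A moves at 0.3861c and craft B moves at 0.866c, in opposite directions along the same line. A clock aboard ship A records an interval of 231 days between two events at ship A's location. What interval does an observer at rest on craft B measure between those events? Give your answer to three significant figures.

668 days

Speed of ship A in craft B's frame: u = (v_A + v_B)/(1 + v_A v_B/c²) = (0.3861 + 0.866)/(1 + 0.3861×0.866) = 1.2521/1.3343626 = 0.93835; |u| = 0.93835c.
At |u| = 0.93835c, γ = (1 − 0.880501)^(−1/2) = 2.8928.
Ship A's interval is proper; time dilation gives Δt_B = γΔτ = 2.8928 × 231 days = 668 days.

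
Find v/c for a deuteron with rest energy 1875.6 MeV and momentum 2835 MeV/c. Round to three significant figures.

pc/(mc²) = 2835/1875.6 = 1.5115 = βγ = β/√(1−β²).
So β² = x²/(1 + x²) with x = 1.5115: x² = 2.28463, β² = 2.28463/3.28463 = 0.695552, β = 0.834.

0.834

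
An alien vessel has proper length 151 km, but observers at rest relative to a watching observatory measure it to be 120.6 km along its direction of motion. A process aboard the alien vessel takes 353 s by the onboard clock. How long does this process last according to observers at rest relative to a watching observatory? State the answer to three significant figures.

442 s

γ = L₀/L = 151/120.6 = 1.25207.
The same γ dilates the second interval: 1.25207 × 353 s = 442 s.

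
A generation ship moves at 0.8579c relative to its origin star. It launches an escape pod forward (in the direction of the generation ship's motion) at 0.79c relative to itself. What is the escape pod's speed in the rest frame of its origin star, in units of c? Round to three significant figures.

0.982c

Relativistic velocity addition: u = (u' + v)/(1 + u'v/c²), with u' = 0.79c and v = 0.8579c.
Numerator: 0.79 + 0.8579 = 1.6479. Denominator: 1 + (0.79)(0.8579) = 1.677741.
u = 1.6479/1.677741 = 0.98221, so the speed is 0.982c.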